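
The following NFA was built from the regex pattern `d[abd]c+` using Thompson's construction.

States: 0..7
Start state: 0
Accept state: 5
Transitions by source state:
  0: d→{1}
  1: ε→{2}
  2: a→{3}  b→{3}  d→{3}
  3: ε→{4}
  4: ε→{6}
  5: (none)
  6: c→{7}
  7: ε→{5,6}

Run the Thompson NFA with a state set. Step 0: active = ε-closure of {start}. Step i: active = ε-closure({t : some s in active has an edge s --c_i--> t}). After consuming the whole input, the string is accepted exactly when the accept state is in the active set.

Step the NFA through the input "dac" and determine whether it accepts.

start: ε-closure({0}) = {0}
'd' @ 1: {1,2}
'a' @ 2: {3,4,6}
'c' @ 3: {5,6,7}  (accept∈set)
final: {5,6,7}; accept 5 in set

Answer: ACCEPT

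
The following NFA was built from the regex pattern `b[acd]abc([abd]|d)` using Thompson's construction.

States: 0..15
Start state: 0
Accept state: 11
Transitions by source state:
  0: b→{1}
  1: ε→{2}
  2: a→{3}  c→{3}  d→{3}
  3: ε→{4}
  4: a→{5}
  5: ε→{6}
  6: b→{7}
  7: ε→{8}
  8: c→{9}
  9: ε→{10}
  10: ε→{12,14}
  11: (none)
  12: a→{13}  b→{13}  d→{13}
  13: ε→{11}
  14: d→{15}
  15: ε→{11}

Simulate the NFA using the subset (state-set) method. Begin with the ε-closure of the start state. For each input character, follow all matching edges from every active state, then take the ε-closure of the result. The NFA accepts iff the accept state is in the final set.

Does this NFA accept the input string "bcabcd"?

Answer: ACCEPT

Trace:
start: ε-closure({0}) = {0}
'b' @ 1: {1,2}
'c' @ 2: {3,4}
'a' @ 3: {5,6}
'b' @ 4: {7,8}
'c' @ 5: {9,10,12,14}
'd' @ 6: {11,13,15}  (accept∈set)
after full input: {11,13,15}  (accept=11 in)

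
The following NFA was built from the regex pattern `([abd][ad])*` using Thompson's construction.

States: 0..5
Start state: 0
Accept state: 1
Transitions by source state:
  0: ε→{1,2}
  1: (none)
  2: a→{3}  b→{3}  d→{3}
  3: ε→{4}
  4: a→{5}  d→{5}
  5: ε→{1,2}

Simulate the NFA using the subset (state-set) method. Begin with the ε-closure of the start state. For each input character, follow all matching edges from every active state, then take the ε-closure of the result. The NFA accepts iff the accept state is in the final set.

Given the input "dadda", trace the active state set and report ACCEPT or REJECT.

S₀ = ε-closure({0}) = {0,1,2}
'd' @ 1: {3,4}
'a' @ 2: {1,2,5}  (accept∈set)
'd' @ 3: {3,4}
'd' @ 4: {1,2,5}  (accept∈set)
'a' @ 5: {3,4}
after full input: {3,4}  (accept=1 not in)

Answer: REJECT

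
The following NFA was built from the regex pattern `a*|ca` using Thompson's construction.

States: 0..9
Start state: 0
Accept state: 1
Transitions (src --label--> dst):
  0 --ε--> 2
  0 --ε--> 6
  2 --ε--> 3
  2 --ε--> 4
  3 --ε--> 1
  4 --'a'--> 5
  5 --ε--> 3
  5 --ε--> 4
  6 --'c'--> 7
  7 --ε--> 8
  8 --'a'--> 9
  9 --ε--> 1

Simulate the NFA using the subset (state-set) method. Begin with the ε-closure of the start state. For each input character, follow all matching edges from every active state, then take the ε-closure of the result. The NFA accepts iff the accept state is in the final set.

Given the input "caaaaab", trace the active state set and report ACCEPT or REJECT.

initial (ε-close {0}): {0,1,2,3,4,6}
'c' @ 1: {7,8}
'a' @ 2: {1,9}  [accepting]
'a' @ 3: {}  — no active states
rest 'aaab' ignored (set empty)
final: {}; accept 1 not in set

Answer: REJECT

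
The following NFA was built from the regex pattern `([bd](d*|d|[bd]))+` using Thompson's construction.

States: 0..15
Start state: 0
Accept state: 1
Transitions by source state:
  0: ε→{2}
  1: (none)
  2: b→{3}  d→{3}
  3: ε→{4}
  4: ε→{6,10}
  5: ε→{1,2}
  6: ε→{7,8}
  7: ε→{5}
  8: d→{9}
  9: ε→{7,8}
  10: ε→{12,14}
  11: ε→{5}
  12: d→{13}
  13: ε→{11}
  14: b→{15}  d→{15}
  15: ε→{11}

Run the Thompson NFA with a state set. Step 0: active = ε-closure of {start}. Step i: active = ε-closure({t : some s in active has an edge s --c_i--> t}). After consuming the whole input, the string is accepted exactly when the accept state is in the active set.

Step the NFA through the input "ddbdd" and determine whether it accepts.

initial (ε-close {0}): {0,2}
'd' @ 1: {1,2,3,4,5,6,7,8,10,12,14}  ✓accept
'd' @ 2: {1,2,3,4,5,6,7,8,9,10,11,12,13,14,15}  ✓accept
'b' @ 3: {1,2,3,4,5,6,7,8,10,11,12,14,15}  ✓accept
'd' @ 4: {1,2,3,4,5,6,7,8,9,10,11,12,13,14,15}  ✓accept
'd' @ 5: {1,2,3,4,5,6,7,8,9,10,11,12,13,14,15}  ✓accept
end set {1,2,3,4,5,6,7,8,9,10,11,12,13,14,15} — state 1 in

Answer: ACCEPT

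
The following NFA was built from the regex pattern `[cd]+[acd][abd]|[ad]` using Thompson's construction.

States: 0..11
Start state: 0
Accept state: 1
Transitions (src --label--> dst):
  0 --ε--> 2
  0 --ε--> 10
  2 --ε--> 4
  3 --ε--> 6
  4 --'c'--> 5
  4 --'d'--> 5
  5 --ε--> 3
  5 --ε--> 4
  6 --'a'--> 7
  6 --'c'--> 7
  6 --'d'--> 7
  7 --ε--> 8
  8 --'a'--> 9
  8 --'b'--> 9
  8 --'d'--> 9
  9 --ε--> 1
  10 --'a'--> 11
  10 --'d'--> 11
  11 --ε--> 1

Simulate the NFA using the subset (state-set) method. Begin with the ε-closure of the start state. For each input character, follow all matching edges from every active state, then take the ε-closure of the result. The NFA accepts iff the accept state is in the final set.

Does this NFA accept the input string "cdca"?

start: ε-closure({0}) = {0,2,4,10}
'c' @ 1: {3,4,5,6}
'd' @ 2: {3,4,5,6,7,8}
'c' @ 3: {3,4,5,6,7,8}
'a' @ 4: {1,7,8,9}  (accept∈set)
after full input: {1,7,8,9}  (accept=1 in)

Answer: ACCEPT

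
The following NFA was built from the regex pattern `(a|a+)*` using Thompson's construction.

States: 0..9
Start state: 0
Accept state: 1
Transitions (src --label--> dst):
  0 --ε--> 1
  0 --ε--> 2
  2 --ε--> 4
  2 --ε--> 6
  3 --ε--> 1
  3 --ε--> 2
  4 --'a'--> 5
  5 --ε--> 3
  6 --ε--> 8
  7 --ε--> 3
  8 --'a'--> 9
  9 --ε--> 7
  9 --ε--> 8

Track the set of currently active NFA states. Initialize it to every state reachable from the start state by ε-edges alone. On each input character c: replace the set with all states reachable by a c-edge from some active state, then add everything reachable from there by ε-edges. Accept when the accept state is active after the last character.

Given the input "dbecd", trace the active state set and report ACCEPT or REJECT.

S₀ = ε-closure({0}) = {0,1,2,4,6,8}
'd' @ 1: {}  — dead — no transitions
rest 'becd' ignored (set empty)
after full input: {}  (accept=1 not in)

Answer: REJECT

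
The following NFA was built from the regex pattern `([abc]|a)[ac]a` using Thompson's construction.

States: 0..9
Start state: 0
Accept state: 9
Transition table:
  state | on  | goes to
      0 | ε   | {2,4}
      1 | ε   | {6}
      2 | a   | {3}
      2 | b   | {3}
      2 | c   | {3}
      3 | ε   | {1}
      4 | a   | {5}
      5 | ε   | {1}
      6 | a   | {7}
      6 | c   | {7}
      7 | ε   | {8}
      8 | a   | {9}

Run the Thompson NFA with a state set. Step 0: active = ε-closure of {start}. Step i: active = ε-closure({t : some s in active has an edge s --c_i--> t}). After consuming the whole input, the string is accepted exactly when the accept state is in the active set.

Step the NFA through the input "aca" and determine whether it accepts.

Answer: ACCEPT

Trace:
start: ε-closure({0}) = {0,2,4}
'a' @ 1: {1,3,5,6}
'c' @ 2: {7,8}
'a' @ 3: {9}  (accept∈set)
final: {9}; accept 9 in set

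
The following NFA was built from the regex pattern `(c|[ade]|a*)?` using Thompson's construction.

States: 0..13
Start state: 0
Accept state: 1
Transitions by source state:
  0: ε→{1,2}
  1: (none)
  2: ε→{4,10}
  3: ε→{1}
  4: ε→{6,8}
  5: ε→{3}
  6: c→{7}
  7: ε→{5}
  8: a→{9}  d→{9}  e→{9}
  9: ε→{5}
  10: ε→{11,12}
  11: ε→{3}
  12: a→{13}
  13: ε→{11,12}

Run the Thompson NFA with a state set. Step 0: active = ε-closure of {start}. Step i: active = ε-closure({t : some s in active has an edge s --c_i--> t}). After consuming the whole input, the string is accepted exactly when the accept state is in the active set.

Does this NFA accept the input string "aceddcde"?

S₀ = ε-closure({0}) = {0,1,2,3,4,6,8,10,11,12}
'a' @ 1: {1,3,5,9,11,12,13}  (accept∈set)
'c' @ 2: {}  — dead — no transitions
rest 'eddcde' ignored (set empty)
end set {} — state 1 not in

Answer: REJECT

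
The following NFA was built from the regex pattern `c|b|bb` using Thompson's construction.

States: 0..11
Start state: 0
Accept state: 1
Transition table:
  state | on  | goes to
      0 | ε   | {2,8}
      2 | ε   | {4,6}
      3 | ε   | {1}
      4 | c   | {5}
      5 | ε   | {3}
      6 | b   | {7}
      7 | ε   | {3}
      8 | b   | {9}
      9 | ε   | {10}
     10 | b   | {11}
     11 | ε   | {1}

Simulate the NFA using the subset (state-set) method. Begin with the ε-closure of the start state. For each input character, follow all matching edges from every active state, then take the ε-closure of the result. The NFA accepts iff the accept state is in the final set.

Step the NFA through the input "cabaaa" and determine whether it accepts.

Answer: REJECT

Trace:
initial (ε-close {0}): {0,2,4,6,8}
'c' @ 1: {1,3,5}  ✓accept
'a' @ 2: {}  — state set empty
rest 'baaa' ignored (set empty)
end set {} — state 1 not in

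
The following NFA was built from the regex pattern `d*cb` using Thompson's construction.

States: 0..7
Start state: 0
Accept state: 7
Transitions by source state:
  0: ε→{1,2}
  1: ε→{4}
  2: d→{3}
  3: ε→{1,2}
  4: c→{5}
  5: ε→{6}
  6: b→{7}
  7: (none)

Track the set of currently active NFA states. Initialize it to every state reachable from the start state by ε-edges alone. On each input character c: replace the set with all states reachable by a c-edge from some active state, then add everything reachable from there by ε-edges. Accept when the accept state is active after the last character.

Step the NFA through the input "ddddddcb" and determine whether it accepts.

Answer: ACCEPT

Trace:
S₀ = ε-closure({0}) = {0,1,2,4}
'd' @ 1: {1,2,3,4}
'd' @ 2: {1,2,3,4}
'd' @ 3: {1,2,3,4}
'd' @ 4: {1,2,3,4}
'd' @ 5: {1,2,3,4}
'd' @ 6: {1,2,3,4}
'c' @ 7: {5,6}
'b' @ 8: {7}  [accepting]
after full input: {7}  (accept=7 in)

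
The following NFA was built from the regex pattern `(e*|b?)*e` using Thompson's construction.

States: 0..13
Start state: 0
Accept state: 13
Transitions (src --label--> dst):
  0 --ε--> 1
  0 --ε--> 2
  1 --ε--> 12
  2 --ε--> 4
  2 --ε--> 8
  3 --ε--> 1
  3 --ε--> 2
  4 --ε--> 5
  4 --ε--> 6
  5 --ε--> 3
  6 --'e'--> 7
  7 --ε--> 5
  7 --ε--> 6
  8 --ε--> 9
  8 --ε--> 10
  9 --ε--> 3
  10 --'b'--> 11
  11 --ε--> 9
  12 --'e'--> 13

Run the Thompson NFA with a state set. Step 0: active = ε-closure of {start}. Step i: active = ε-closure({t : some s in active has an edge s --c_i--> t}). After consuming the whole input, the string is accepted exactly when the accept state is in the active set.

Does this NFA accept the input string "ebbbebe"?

S₀ = ε-closure({0}) = {0,1,2,3,4,5,6,8,9,10,12}
'e' @ 1: {1,2,3,4,5,6,7,8,9,10,12,13}  [accepting]
'b' @ 2: {1,2,3,4,5,6,8,9,10,11,12}
'b' @ 3: {1,2,3,4,5,6,8,9,10,11,12}
'b' @ 4: {1,2,3,4,5,6,8,9,10,11,12}
'e' @ 5: {1,2,3,4,5,6,7,8,9,10,12,13}  [accepting]
'b' @ 6: {1,2,3,4,5,6,8,9,10,11,12}
'e' @ 7: {1,2,3,4,5,6,7,8,9,10,12,13}  [accepting]
end set {1,2,3,4,5,6,7,8,9,10,12,13} — state 13 in

Answer: ACCEPT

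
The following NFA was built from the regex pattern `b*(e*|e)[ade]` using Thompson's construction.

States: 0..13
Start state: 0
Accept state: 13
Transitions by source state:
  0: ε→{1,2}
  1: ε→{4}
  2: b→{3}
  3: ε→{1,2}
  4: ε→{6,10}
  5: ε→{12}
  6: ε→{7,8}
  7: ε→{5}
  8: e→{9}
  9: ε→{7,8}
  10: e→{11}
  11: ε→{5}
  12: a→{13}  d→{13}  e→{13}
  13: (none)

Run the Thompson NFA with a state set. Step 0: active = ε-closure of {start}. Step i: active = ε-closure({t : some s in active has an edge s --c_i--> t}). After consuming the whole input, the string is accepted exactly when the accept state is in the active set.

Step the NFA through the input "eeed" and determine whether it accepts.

S₀ = ε-closure({0}) = {0,1,2,4,5,6,7,8,10,12}
'e' @ 1: {5,7,8,9,11,12,13}  ✓accept
'e' @ 2: {5,7,8,9,12,13}  ✓accept
'e' @ 3: {5,7,8,9,12,13}  ✓accept
'd' @ 4: {13}  ✓accept
final: {13}; accept 13 in set

Answer: ACCEPT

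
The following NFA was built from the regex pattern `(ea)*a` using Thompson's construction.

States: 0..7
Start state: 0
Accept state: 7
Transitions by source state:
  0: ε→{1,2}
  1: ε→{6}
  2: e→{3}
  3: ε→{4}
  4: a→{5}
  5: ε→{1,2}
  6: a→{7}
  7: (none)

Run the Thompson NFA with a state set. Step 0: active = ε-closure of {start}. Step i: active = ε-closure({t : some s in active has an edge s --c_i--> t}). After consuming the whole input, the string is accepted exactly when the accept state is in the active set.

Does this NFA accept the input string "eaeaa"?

Answer: ACCEPT

Trace:
S₀ = ε-closure({0}) = {0,1,2,6}
'e' @ 1: {3,4}
'a' @ 2: {1,2,5,6}
'e' @ 3: {3,4}
'a' @ 4: {1,2,5,6}
'a' @ 5: {7}  [accepting]
after full input: {7}  (accept=7 in)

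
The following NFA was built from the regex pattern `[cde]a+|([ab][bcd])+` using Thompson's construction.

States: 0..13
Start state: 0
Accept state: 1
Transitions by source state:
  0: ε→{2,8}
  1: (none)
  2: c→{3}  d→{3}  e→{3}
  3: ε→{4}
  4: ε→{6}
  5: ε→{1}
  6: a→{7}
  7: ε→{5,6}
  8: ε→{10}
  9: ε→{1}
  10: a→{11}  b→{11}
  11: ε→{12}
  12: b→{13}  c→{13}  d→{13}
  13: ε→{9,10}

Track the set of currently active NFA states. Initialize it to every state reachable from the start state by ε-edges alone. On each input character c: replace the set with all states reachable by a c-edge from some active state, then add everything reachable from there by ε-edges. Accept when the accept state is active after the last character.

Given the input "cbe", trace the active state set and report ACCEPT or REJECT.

Answer: REJECT

Trace:
initial (ε-close {0}): {0,2,8,10}
'c' @ 1: {3,4,6}
'b' @ 2: {}  — no active states
rest 'e' ignored (set empty)
final: {}; accept 1 not in set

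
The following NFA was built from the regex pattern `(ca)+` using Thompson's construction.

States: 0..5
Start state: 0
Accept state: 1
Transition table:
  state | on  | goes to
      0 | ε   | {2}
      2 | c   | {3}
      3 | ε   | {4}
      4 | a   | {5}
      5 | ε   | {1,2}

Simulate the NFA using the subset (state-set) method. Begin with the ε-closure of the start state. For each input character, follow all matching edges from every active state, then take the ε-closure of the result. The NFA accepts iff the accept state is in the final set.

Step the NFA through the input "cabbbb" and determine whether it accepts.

S₀ = ε-closure({0}) = {0,2}
'c' @ 1: {3,4}
'a' @ 2: {1,2,5}  ✓accept
'b' @ 3: {}  — dead — no transitions
rest 'bbb' ignored (set empty)
end set {} — state 1 not in

Answer: REJECT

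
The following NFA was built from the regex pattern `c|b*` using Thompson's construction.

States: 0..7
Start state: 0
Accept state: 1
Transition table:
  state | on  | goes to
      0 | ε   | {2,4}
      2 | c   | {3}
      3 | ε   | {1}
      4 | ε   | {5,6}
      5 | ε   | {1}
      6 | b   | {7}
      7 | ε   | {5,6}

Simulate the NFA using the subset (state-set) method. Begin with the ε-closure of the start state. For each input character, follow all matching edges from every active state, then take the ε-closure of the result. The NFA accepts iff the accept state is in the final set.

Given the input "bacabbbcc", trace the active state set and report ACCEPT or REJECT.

Answer: REJECT

Steps:
S₀ = ε-closure({0}) = {0,1,2,4,5,6}
'b' @ 1: {1,5,6,7}  [accepting]
'a' @ 2: {}  — no active states
rest 'cabbbcc' ignored (set empty)
final: {}; accept 1 not in set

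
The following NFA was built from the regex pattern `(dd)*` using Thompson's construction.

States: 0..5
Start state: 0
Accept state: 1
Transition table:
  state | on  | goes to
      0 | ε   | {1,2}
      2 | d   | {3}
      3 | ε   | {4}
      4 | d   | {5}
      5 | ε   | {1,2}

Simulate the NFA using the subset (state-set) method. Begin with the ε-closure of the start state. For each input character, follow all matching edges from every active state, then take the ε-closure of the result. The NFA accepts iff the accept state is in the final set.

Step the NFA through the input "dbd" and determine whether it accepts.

Answer: REJECT

Steps:
S₀ = ε-closure({0}) = {0,1,2}
'd' @ 1: {3,4}
'b' @ 2: {}  — no active states
rest 'd' ignored (set empty)
final: {}; accept 1 not in set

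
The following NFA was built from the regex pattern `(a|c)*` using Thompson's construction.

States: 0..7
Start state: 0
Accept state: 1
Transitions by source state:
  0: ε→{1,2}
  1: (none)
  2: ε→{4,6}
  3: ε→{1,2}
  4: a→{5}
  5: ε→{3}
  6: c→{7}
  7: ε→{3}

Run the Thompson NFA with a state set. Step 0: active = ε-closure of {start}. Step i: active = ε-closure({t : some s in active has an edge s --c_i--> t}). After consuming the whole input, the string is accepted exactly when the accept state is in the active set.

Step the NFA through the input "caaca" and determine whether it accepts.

Answer: ACCEPT

Steps:
S₀ = ε-closure({0}) = {0,1,2,4,6}
'c' @ 1: {1,2,3,4,6,7}  ✓accept
'a' @ 2: {1,2,3,4,5,6}  ✓accept
'a' @ 3: {1,2,3,4,5,6}  ✓accept
'c' @ 4: {1,2,3,4,6,7}  ✓accept
'a' @ 5: {1,2,3,4,5,6}  ✓accept
final: {1,2,3,4,5,6}; accept 1 in set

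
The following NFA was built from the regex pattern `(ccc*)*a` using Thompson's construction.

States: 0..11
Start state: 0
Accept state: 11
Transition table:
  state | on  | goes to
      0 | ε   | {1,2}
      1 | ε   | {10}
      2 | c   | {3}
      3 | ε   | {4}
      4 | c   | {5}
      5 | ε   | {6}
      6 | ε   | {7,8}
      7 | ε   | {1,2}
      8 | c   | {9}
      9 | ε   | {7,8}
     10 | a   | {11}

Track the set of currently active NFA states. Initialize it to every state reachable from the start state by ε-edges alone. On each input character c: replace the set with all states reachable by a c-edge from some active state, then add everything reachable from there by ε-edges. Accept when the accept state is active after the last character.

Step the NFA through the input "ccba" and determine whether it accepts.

initial (ε-close {0}): {0,1,2,10}
'c' @ 1: {3,4}
'c' @ 2: {1,2,5,6,7,8,10}
'b' @ 3: {}  — state set empty
rest 'a' ignored (set empty)
after full input: {}  (accept=11 not in)

Answer: REJECT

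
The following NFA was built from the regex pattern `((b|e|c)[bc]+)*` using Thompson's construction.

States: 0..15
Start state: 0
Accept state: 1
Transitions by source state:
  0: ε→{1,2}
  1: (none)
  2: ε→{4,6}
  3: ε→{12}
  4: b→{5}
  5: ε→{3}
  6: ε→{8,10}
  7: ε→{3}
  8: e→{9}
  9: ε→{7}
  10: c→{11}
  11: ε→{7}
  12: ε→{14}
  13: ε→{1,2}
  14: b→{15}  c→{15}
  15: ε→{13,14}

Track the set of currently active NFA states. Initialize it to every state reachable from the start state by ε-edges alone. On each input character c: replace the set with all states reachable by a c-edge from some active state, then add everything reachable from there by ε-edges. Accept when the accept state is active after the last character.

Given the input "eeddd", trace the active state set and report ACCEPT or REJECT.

start: ε-closure({0}) = {0,1,2,4,6,8,10}
'e' @ 1: {3,7,9,12,14}
'e' @ 2: {}  — state set empty
rest 'ddd' ignored (set empty)
final: {}; accept 1 not in set

Answer: REJECT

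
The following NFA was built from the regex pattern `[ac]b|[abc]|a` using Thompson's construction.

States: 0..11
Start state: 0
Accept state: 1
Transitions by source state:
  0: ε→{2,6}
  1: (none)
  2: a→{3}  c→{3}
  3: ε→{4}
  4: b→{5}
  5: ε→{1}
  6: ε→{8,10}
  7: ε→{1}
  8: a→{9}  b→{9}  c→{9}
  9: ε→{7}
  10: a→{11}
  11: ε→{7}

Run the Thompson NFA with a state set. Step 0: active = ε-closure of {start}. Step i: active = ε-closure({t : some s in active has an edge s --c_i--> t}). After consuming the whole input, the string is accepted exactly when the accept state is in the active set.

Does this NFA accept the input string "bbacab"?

Answer: REJECT

Trace:
S₀ = ε-closure({0}) = {0,2,6,8,10}
'b' @ 1: {1,7,9}  [accepting]
'b' @ 2: {}  — no active states
rest 'acab' ignored (set empty)
after full input: {}  (accept=1 not in)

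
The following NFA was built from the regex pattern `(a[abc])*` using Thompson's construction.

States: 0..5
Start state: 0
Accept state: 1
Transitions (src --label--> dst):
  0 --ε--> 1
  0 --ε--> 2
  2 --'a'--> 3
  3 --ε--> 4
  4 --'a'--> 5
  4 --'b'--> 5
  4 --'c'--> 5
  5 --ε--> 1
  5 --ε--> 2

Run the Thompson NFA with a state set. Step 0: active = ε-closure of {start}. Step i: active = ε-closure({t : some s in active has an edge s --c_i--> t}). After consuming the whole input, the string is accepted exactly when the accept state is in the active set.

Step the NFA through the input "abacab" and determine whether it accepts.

start: ε-closure({0}) = {0,1,2}
'a' @ 1: {3,4}
'b' @ 2: {1,2,5}  ✓accept
'a' @ 3: {3,4}
'c' @ 4: {1,2,5}  ✓accept
'a' @ 5: {3,4}
'b' @ 6: {1,2,5}  ✓accept
end set {1,2,5} — state 1 in

Answer: ACCEPT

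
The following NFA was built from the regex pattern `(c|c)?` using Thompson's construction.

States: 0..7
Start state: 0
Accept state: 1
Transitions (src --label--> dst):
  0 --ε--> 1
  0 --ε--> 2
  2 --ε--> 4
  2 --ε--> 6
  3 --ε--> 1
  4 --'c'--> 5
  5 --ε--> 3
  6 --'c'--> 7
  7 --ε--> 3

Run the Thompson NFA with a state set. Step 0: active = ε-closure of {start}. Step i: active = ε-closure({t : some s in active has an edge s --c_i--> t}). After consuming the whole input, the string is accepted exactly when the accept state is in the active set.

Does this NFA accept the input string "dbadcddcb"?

start: ε-closure({0}) = {0,1,2,4,6}
'd' @ 1: {}  — no active states
rest 'badcddcb' ignored (set empty)
after full input: {}  (accept=1 not in)

Answer: REJECT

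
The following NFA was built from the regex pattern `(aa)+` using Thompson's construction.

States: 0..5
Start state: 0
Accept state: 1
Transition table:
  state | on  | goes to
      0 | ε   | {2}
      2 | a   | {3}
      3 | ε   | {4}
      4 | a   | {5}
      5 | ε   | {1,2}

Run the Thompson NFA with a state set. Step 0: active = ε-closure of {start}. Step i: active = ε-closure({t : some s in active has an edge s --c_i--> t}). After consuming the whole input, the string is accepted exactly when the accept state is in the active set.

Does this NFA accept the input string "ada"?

S₀ = ε-closure({0}) = {0,2}
'a' @ 1: {3,4}
'd' @ 2: {}  — no active states
rest 'a' ignored (set empty)
final: {}; accept 1 not in set

Answer: REJECT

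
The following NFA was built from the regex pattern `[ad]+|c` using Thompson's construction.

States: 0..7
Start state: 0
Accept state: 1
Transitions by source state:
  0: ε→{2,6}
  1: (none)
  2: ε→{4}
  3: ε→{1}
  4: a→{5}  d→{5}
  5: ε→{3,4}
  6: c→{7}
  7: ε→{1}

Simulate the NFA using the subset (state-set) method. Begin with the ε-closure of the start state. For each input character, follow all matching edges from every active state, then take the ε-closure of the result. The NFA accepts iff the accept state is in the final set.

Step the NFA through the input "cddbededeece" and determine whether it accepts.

start: ε-closure({0}) = {0,2,4,6}
'c' @ 1: {1,7}  ✓accept
'd' @ 2: {}  — no active states
rest 'dbededeece' ignored (set empty)
final: {}; accept 1 not in set

Answer: REJECT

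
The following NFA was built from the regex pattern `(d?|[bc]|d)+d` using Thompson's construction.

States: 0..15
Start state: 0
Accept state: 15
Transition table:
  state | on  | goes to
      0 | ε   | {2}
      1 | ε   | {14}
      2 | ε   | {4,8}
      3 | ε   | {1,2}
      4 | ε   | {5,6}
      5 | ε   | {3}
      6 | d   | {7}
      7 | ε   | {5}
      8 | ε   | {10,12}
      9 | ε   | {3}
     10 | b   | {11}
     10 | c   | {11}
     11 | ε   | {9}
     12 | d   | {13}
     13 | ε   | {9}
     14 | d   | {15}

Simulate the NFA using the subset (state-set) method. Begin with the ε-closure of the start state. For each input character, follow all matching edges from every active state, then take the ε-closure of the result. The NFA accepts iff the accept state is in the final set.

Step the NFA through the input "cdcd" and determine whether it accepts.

S₀ = ε-closure({0}) = {0,1,2,3,4,5,6,8,10,12,14}
'c' @ 1: {1,2,3,4,5,6,8,9,10,11,12,14}
'd' @ 2: {1,2,3,4,5,6,7,8,9,10,12,13,14,15}  [accepting]
'c' @ 3: {1,2,3,4,5,6,8,9,10,11,12,14}
'd' @ 4: {1,2,3,4,5,6,7,8,9,10,12,13,14,15}  [accepting]
after full input: {1,2,3,4,5,6,7,8,9,10,12,13,14,15}  (accept=15 in)

Answer: ACCEPT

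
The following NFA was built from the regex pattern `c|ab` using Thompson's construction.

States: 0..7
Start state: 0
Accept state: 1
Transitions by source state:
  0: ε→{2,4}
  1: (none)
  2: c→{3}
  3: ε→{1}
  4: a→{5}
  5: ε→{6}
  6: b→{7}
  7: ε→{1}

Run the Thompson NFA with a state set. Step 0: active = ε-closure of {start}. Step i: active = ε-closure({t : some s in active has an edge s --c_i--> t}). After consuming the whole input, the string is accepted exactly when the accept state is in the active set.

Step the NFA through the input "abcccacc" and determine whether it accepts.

initial (ε-close {0}): {0,2,4}
'a' @ 1: {5,6}
'b' @ 2: {1,7}  ✓accept
'c' @ 3: {}  — no active states
rest 'ccacc' ignored (set empty)
final: {}; accept 1 not in set

Answer: REJECT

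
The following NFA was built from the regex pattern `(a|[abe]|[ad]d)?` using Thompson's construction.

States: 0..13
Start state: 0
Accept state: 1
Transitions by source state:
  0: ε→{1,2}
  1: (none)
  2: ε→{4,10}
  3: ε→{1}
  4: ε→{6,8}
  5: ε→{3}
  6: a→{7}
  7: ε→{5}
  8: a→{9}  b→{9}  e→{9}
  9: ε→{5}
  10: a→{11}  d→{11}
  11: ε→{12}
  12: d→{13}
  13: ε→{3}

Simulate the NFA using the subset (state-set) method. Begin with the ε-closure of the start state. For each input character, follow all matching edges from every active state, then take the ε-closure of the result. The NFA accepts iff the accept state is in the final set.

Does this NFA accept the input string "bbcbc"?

initial (ε-close {0}): {0,1,2,4,6,8,10}
'b' @ 1: {1,3,5,9}  (accept∈set)
'b' @ 2: {}  — dead — no transitions
rest 'cbc' ignored (set empty)
after full input: {}  (accept=1 not in)

Answer: REJECT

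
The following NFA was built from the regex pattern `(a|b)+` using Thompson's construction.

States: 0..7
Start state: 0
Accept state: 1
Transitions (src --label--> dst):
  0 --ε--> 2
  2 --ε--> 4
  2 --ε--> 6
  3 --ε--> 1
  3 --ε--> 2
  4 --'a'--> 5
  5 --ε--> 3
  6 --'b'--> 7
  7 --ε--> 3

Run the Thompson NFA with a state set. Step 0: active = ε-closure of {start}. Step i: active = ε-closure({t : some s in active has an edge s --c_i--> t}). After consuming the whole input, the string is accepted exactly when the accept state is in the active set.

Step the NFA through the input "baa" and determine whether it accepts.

start: ε-closure({0}) = {0,2,4,6}
'b' @ 1: {1,2,3,4,6,7}  ✓accept
'a' @ 2: {1,2,3,4,5,6}  ✓accept
'a' @ 3: {1,2,3,4,5,6}  ✓accept
after full input: {1,2,3,4,5,6}  (accept=1 in)

Answer: ACCEPT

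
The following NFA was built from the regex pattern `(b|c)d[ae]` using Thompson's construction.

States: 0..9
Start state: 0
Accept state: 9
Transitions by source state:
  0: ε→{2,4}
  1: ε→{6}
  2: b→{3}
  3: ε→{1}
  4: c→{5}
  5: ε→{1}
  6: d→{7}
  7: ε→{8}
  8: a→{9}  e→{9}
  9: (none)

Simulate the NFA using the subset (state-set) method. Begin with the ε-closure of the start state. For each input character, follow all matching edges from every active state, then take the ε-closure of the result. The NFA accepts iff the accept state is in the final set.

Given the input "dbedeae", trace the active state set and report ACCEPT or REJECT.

initial (ε-close {0}): {0,2,4}
'd' @ 1: {}  — state set empty
rest 'bedeae' ignored (set empty)
after full input: {}  (accept=9 not in)

Answer: REJECT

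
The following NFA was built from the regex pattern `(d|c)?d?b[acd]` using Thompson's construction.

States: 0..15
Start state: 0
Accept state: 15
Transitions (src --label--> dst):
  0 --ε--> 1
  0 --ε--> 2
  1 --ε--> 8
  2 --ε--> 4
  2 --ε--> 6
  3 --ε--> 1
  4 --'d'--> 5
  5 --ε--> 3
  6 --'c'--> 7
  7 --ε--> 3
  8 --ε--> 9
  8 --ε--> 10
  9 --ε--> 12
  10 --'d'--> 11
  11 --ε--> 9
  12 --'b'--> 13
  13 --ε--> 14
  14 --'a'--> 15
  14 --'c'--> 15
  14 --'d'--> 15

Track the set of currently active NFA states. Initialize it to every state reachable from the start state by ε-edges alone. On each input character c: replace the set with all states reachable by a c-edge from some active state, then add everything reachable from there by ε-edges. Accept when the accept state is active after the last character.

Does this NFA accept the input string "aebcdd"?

Answer: REJECT

Trace:
S₀ = ε-closure({0}) = {0,1,2,4,6,8,9,10,12}
'a' @ 1: {}  — dead — no transitions
rest 'ebcdd' ignored (set empty)
final: {}; accept 15 not in set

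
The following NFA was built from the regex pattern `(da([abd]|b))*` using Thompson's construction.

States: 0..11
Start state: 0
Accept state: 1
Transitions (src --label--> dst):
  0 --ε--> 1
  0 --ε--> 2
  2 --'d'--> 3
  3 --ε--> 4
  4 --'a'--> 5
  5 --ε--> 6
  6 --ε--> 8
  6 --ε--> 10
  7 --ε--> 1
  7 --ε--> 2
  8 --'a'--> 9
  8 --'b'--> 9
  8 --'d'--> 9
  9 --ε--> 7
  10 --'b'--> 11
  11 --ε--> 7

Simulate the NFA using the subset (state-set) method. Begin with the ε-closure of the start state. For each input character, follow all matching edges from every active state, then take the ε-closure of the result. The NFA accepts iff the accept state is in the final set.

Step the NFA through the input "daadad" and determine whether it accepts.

initial (ε-close {0}): {0,1,2}
'd' @ 1: {3,4}
'a' @ 2: {5,6,8,10}
'a' @ 3: {1,2,7,9}  ✓accept
'd' @ 4: {3,4}
'a' @ 5: {5,6,8,10}
'd' @ 6: {1,2,7,9}  ✓accept
end set {1,2,7,9} — state 1 in

Answer: ACCEPT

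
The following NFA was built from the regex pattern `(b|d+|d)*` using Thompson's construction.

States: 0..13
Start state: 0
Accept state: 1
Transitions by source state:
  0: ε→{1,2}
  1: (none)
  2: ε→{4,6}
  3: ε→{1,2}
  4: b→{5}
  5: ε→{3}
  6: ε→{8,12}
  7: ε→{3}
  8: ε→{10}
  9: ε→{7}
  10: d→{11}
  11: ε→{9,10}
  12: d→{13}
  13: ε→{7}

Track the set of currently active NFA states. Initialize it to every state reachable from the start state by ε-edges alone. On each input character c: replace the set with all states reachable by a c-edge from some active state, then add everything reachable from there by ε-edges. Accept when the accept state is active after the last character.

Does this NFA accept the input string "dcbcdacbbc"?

initial (ε-close {0}): {0,1,2,4,6,8,10,12}
'd' @ 1: {1,2,3,4,6,7,8,9,10,11,12,13}  ✓accept
'c' @ 2: {}  — no active states
rest 'bcdacbbc' ignored (set empty)
after full input: {}  (accept=1 not in)

Answer: REJECT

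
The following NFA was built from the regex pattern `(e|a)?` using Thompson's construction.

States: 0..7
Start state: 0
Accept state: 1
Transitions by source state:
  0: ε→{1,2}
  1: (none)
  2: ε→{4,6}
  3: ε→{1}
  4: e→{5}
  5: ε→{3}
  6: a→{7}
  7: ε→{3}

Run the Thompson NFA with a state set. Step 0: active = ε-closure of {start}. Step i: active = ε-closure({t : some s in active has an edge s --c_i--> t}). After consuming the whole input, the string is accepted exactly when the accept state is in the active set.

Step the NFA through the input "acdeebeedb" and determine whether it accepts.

Answer: REJECT

Derivation:
start: ε-closure({0}) = {0,1,2,4,6}
'a' @ 1: {1,3,7}  (accept∈set)
'c' @ 2: {}  — dead — no transitions
rest 'deebeedb' ignored (set empty)
final: {}; accept 1 not in set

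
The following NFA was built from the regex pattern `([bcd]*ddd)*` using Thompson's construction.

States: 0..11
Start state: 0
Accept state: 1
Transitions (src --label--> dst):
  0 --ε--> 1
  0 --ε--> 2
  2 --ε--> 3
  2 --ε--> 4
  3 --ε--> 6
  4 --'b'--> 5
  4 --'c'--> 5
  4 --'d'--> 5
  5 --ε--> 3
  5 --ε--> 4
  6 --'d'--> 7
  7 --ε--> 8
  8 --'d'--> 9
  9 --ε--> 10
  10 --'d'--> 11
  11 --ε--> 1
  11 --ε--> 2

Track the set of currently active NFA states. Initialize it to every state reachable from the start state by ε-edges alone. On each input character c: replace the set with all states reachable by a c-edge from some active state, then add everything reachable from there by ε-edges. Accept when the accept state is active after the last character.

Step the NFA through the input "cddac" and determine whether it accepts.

Answer: REJECT

Steps:
start: ε-closure({0}) = {0,1,2,3,4,6}
'c' @ 1: {3,4,5,6}
'd' @ 2: {3,4,5,6,7,8}
'd' @ 3: {3,4,5,6,7,8,9,10}
'a' @ 4: {}  — no active states
rest 'c' ignored (set empty)
end set {} — state 1 not in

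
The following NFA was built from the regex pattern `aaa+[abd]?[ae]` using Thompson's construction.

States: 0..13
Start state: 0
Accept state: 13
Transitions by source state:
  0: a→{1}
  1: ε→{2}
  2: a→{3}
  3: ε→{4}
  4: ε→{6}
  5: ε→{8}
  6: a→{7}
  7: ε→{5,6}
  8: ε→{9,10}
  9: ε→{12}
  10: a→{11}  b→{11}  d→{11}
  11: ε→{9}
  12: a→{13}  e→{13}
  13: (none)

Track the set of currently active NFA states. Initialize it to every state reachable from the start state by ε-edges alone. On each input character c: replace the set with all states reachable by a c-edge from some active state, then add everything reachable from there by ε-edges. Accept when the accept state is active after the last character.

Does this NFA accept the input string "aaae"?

Answer: ACCEPT

Derivation:
S₀ = ε-closure({0}) = {0}
'a' @ 1: {1,2}
'a' @ 2: {3,4,6}
'a' @ 3: {5,6,7,8,9,10,12}
'e' @ 4: {13}  (accept∈set)
end set {13} — state 13 in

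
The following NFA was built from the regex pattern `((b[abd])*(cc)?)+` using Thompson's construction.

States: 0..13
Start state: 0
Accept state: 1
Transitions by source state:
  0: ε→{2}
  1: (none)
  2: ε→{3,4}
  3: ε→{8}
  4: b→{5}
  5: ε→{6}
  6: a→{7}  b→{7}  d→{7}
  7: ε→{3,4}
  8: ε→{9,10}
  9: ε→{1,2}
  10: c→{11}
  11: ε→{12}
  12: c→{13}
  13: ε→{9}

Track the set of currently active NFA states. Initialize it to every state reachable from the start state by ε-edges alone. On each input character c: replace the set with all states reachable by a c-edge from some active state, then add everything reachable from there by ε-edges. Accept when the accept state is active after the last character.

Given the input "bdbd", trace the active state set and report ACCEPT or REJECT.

Answer: ACCEPT

Trace:
start: ε-closure({0}) = {0,1,2,3,4,8,9,10}
'b' @ 1: {5,6}
'd' @ 2: {1,2,3,4,7,8,9,10}  ✓accept
'b' @ 3: {5,6}
'd' @ 4: {1,2,3,4,7,8,9,10}  ✓accept
end set {1,2,3,4,7,8,9,10} — state 1 in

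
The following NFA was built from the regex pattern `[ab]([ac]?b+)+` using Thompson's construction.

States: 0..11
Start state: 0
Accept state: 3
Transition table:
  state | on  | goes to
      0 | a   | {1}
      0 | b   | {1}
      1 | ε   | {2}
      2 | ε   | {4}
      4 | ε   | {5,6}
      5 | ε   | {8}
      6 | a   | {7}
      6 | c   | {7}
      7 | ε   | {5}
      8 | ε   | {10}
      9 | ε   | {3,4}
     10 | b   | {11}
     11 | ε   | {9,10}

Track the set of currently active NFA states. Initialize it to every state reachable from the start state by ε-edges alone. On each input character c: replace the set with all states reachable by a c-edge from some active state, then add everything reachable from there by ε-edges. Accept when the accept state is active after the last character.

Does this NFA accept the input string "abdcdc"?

Answer: REJECT

Steps:
start: ε-closure({0}) = {0}
'a' @ 1: {1,2,4,5,6,8,10}
'b' @ 2: {3,4,5,6,8,9,10,11}  [accepting]
'd' @ 3: {}  — dead — no transitions
rest 'cdc' ignored (set empty)
after full input: {}  (accept=3 not in)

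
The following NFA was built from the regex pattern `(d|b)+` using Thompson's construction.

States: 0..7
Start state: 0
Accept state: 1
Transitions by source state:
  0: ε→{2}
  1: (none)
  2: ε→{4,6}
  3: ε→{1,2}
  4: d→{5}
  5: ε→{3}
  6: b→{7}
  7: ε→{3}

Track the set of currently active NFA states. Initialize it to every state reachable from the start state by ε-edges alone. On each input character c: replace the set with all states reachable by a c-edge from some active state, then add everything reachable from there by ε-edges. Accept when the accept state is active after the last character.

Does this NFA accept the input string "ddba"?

start: ε-closure({0}) = {0,2,4,6}
'd' @ 1: {1,2,3,4,5,6}  (accept∈set)
'd' @ 2: {1,2,3,4,5,6}  (accept∈set)
'b' @ 3: {1,2,3,4,6,7}  (accept∈set)
'a' @ 4: {}  — no active states
after full input: {}  (accept=1 not in)

Answer: REJECT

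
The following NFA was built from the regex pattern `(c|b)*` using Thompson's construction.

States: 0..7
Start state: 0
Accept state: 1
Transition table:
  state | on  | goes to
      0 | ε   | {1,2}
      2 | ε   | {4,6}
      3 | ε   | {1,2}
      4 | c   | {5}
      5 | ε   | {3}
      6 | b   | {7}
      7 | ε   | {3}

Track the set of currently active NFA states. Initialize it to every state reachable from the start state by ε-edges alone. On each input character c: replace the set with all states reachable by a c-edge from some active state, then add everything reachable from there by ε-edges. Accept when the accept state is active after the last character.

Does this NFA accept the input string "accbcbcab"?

Answer: REJECT

Derivation:
S₀ = ε-closure({0}) = {0,1,2,4,6}
'a' @ 1: {}  — state set empty
rest 'ccbcbcab' ignored (set empty)
end set {} — state 1 not in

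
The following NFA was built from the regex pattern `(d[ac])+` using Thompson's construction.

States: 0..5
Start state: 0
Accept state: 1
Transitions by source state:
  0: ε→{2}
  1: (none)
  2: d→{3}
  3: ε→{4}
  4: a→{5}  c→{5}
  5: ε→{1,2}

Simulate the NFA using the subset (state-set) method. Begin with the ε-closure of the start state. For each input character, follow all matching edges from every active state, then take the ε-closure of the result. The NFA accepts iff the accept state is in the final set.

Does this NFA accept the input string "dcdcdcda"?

Answer: ACCEPT

Steps:
S₀ = ε-closure({0}) = {0,2}
'd' @ 1: {3,4}
'c' @ 2: {1,2,5}  [accepting]
'd' @ 3: {3,4}
'c' @ 4: {1,2,5}  [accepting]
'd' @ 5: {3,4}
'c' @ 6: {1,2,5}  [accepting]
'd' @ 7: {3,4}
'a' @ 8: {1,2,5}  [accepting]
end set {1,2,5} — state 1 in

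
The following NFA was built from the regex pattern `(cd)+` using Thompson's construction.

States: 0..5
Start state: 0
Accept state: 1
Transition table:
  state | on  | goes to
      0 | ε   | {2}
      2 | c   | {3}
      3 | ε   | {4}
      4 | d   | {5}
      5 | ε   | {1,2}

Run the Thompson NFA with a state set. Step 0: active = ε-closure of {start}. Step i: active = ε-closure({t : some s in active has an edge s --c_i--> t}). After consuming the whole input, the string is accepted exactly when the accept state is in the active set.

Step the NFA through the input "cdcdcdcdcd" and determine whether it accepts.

Answer: ACCEPT

Steps:
start: ε-closure({0}) = {0,2}
'c' @ 1: {3,4}
'd' @ 2: {1,2,5}  ✓accept
'c' @ 3: {3,4}
'd' @ 4: {1,2,5}  ✓accept
'c' @ 5: {3,4}
'd' @ 6: {1,2,5}  ✓accept
'c' @ 7: {3,4}
'd' @ 8: {1,2,5}  ✓accept
'c' @ 9: {3,4}
'd' @ 10: {1,2,5}  ✓accept
final: {1,2,5}; accept 1 in set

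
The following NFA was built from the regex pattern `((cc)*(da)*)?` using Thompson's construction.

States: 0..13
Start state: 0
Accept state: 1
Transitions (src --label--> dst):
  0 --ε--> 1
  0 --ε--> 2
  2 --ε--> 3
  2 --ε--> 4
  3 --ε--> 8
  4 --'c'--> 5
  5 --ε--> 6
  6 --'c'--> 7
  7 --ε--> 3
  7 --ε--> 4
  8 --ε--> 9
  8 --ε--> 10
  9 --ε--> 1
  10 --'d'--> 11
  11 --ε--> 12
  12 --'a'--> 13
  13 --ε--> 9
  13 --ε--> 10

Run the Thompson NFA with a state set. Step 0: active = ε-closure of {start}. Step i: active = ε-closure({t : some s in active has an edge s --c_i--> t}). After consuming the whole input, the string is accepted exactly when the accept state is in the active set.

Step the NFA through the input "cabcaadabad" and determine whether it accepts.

Answer: REJECT

Steps:
start: ε-closure({0}) = {0,1,2,3,4,8,9,10}
'c' @ 1: {5,6}
'a' @ 2: {}  — state set empty
rest 'bcaadabad' ignored (set empty)
end set {} — state 1 not in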